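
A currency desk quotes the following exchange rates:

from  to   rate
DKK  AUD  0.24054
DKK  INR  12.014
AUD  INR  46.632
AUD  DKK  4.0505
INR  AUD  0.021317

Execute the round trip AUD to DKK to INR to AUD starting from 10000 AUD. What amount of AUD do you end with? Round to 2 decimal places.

10000 AUD × 4.0505 = 40505 DKK
40505 DKK × 12.014 = 486627.07 INR
486627.07 INR × 0.021317 = 10373.42925119 AUD

10373.43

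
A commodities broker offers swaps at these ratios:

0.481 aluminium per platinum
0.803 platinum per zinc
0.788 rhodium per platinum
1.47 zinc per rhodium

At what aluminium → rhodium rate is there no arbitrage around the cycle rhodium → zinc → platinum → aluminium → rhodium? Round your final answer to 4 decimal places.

Known legs of the cycle: 1.47 × 0.803 × 0.481 = 0.56777721
For no arbitrage the full-cycle product must be 1, so the missing rate is 1 / 0.56777721 ≈ 1.761254.

1.7613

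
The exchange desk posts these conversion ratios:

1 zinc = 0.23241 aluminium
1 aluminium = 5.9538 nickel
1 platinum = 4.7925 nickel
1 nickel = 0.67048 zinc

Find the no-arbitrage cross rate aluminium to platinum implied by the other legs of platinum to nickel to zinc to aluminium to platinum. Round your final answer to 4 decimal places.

1.3391

Known legs of the cycle: 4.7925 × 0.67048 × 0.23241 = 0.746797335714
For no arbitrage the full-cycle product must be 1, so the missing rate is 1 / 0.746797335714 ≈ 1.339051.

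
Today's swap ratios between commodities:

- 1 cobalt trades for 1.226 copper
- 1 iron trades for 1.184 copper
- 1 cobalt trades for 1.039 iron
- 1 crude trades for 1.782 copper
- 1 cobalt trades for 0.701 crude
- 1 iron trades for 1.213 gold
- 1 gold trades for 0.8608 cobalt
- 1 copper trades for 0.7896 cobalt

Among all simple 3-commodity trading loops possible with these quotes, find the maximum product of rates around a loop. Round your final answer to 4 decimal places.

1.0849

cobalt→iron→gold→cobalt: 1.039 × 1.213 × 0.8608 = 1.08487
cobalt→crude→copper→cobalt: 0.701 × 1.782 × 0.7896 = 0.98635
cobalt→iron→copper→cobalt: 1.039 × 1.184 × 0.7896 = 0.97135
Maximum is cobalt→iron→gold→cobalt at 1.0849; arbitrage exists.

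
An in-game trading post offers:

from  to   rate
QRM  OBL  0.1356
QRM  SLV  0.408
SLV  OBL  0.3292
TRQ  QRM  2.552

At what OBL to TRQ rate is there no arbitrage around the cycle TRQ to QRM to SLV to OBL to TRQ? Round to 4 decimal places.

Known legs of the cycle: 2.552 × 0.408 × 0.3292 = 0.3427683072
For no arbitrage the full-cycle product must be 1, so the missing rate is 1 / 0.3427683072 ≈ 2.917423.

2.9174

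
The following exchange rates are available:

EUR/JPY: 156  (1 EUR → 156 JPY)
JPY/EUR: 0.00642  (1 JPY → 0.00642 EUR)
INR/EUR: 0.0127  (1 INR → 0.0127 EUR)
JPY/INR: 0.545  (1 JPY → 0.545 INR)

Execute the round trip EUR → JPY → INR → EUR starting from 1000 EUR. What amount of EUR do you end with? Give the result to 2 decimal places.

1079.75

1000 EUR × 156 = 156000 JPY
156000 JPY × 0.545 = 85020 INR
85020 INR × 0.0127 = 1079.754 EUR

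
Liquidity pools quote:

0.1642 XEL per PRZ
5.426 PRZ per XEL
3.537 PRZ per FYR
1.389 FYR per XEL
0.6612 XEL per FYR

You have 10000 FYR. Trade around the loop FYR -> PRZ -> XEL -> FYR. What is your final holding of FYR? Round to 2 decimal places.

10000 FYR × 3.537 = 35370 PRZ
35370 PRZ × 0.1642 = 5807.754 XEL
5807.754 XEL × 1.389 = 8066.970306 FYR

8066.97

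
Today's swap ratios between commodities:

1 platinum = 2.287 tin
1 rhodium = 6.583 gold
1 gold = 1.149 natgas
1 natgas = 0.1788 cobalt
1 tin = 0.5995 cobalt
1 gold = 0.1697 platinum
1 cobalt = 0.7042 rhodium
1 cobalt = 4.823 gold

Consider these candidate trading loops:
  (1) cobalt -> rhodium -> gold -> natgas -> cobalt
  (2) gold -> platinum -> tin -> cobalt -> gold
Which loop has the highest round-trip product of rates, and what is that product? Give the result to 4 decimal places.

(1) 0.7042 × 6.583 × 1.149 × 0.1788 = 0.95237
(2) 0.1697 × 2.287 × 0.5995 × 4.823 = 1.12216
Highest is cycle (2) at 1.1222 (>1, arbitrage).

1.1222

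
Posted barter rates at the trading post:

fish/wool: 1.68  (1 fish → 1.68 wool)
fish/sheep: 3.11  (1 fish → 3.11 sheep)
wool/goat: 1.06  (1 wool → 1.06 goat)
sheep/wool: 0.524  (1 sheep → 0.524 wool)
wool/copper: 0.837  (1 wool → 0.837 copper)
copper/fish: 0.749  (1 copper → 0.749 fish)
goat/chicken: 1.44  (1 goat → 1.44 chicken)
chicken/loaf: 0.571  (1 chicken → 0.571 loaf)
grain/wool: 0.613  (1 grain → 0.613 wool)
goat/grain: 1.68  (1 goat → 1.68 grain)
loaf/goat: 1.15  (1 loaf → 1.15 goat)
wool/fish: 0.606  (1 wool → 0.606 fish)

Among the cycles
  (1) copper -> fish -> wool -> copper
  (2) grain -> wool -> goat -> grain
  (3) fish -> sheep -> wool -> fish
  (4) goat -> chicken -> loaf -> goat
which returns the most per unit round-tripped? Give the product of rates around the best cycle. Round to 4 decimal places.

(1) 0.749 × 1.68 × 0.837 = 1.05321
(2) 0.613 × 1.06 × 1.68 = 1.09163
(3) 3.11 × 0.524 × 0.606 = 0.98756
(4) 1.44 × 0.571 × 1.15 = 0.94558
Highest is cycle (2) at 1.0916 (>1, arbitrage).

1.0916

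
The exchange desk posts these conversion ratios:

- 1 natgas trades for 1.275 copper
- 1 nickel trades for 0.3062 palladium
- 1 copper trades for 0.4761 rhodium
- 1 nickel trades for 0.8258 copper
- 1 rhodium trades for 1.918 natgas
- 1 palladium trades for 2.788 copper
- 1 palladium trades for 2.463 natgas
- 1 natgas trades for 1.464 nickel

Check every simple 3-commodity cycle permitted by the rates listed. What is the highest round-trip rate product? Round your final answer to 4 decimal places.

1.1643

copper→rhodium→natgas→copper: 0.4761 × 1.918 × 1.275 = 1.16428
nickel→palladium→natgas→nickel: 0.3062 × 2.463 × 1.464 = 1.10411
Maximum is copper→rhodium→natgas→copper at 1.1643; arbitrage exists.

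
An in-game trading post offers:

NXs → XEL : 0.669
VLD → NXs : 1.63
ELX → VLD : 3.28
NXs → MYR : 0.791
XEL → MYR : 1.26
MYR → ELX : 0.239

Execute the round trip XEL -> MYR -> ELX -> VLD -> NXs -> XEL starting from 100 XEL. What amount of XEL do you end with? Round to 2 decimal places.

107.71

100 XEL × 1.26 = 126 MYR
126 MYR × 0.239 = 30.114 ELX
30.114 ELX × 3.28 = 98.77392 VLD
98.77392 VLD × 1.63 = 161.0014896 NXs
161.0014896 NXs × 0.669 = 107.7099965424 XEL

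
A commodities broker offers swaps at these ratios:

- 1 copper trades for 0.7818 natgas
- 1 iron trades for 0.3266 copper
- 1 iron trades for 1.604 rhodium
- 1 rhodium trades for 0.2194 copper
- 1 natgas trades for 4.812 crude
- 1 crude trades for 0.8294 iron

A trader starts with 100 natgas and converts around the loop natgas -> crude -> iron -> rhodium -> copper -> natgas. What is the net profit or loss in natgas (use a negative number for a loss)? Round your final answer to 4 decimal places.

100 natgas × 4.812 = 481.2 crude
481.2 crude × 0.8294 = 399.10728 iron
399.10728 iron × 1.604 = 640.16807712 rhodium
640.16807712 rhodium × 0.2194 = 140.452876120128 copper
140.452876120128 copper × 0.7818 = 109.8060585507160704 natgas
Net change: 109.8060585507160704 − 100 = 9.8060585507160704 natgas

9.8061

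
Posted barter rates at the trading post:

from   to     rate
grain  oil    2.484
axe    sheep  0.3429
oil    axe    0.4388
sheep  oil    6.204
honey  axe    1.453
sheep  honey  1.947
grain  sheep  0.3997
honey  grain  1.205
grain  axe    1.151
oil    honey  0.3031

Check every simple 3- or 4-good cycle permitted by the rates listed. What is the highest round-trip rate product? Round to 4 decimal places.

sheep→honey→axe→sheep: 1.947 × 1.453 × 0.3429 = 0.97006
sheep→honey→grain→sheep: 1.947 × 1.205 × 0.3997 = 0.93775
sheep→oil→honey→axe→sheep: 6.204 × 0.3031 × 1.453 × 0.3429 = 0.93689
sheep→oil→axe→sheep: 6.204 × 0.4388 × 0.3429 = 0.93348
sheep→honey→grain→axe→sheep: 1.947 × 1.205 × 1.151 × 0.3429 = 0.92597
oil→honey→grain→oil: 0.3031 × 1.205 × 2.484 = 0.90724
sheep→oil→honey→grain→sheep: 6.204 × 0.3031 × 1.205 × 0.3997 = 0.90569
Maximum is sheep→honey→axe→sheep at 0.9701; no arbitrage — every cycle loses value.

0.9701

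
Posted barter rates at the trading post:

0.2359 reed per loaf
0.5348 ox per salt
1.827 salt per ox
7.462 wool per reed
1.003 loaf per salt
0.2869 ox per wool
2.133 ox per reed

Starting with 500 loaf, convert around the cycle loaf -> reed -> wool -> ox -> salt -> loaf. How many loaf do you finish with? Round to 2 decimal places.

462.73

500 loaf × 0.2359 = 117.95 reed
117.95 reed × 7.462 = 880.1429 wool
880.1429 wool × 0.2869 = 252.51299801 ox
252.51299801 ox × 1.827 = 461.34124736427 salt
461.34124736427 salt × 1.003 = 462.72527110636281 loaf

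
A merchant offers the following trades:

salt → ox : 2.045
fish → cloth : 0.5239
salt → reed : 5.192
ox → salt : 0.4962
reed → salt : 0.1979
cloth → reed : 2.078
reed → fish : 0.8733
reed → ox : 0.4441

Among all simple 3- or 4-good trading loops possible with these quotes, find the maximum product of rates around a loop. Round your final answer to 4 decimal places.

salt→reed→ox→salt: 5.192 × 0.4441 × 0.4962 = 1.14412
cloth→reed→fish→cloth: 2.078 × 0.8733 × 0.5239 = 0.95073
Maximum is salt→reed→ox→salt at 1.1441; arbitrage exists.

1.1441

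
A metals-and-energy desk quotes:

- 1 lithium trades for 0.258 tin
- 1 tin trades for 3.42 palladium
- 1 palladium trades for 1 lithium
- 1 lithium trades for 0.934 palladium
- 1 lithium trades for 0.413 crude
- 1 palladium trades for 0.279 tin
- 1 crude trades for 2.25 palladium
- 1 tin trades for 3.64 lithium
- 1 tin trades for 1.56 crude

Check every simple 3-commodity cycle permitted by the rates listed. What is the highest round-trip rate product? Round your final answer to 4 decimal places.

0.9793

palladium→tin→crude→palladium: 0.279 × 1.56 × 2.25 = 0.97929
lithium→palladium→tin→lithium: 0.934 × 0.279 × 3.64 = 0.94853
lithium→crude→palladium→lithium: 0.413 × 2.25 × 1 = 0.92925
lithium→tin→palladium→lithium: 0.258 × 3.42 × 1 = 0.88236
Maximum is palladium→tin→crude→palladium at 0.9793; no arbitrage — every cycle loses value.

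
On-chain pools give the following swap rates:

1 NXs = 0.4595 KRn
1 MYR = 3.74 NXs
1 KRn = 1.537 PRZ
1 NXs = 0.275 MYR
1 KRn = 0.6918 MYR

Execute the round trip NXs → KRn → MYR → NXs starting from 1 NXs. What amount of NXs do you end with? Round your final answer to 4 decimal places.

1 NXs × 0.4595 = 0.4595 KRn
0.4595 KRn × 0.6918 = 0.3178821 MYR
0.3178821 MYR × 3.74 = 1.188879054 NXs

1.1889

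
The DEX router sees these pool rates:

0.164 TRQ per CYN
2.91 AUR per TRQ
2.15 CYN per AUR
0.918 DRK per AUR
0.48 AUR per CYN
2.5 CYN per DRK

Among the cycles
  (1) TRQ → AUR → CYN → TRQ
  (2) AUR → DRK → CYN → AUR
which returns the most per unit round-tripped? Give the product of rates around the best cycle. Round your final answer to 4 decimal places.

1.1016

(1) 2.91 × 2.15 × 0.164 = 1.02607
(2) 0.918 × 2.5 × 0.48 = 1.10160
Highest is cycle (2) at 1.1016 (>1, arbitrage).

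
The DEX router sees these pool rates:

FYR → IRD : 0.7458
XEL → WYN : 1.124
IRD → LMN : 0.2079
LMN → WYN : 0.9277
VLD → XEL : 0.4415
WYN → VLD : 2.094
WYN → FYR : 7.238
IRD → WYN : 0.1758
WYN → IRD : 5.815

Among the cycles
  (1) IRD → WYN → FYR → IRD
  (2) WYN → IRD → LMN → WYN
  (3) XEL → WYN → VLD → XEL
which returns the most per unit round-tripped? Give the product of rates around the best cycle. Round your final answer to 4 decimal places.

(1) 0.1758 × 7.238 × 0.7458 = 0.94899
(2) 5.815 × 0.2079 × 0.9277 = 1.12153
(3) 1.124 × 2.094 × 0.4415 = 1.03914
Highest is cycle (2) at 1.1215 (>1, arbitrage).

1.1215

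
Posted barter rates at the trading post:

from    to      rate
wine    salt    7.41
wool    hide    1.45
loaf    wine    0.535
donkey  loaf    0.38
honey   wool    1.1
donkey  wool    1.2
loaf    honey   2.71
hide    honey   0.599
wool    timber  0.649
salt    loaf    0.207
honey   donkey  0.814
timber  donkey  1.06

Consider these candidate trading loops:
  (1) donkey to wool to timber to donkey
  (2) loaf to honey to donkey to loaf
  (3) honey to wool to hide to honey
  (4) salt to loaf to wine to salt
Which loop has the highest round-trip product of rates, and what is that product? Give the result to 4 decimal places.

0.9554

(1) 1.2 × 0.649 × 1.06 = 0.82553
(2) 2.71 × 0.814 × 0.38 = 0.83826
(3) 1.1 × 1.45 × 0.599 = 0.95541
(4) 0.207 × 0.535 × 7.41 = 0.82062
Highest is cycle (3) at 0.9554 (≤1, no arbitrage).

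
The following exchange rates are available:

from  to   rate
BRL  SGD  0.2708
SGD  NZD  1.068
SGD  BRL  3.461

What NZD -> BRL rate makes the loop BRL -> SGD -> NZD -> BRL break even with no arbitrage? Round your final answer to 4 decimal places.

3.4576

Known legs of the cycle: 0.2708 × 1.068 = 0.2892144
For no arbitrage the full-cycle product must be 1, so the missing rate is 1 / 0.2892144 ≈ 3.457642.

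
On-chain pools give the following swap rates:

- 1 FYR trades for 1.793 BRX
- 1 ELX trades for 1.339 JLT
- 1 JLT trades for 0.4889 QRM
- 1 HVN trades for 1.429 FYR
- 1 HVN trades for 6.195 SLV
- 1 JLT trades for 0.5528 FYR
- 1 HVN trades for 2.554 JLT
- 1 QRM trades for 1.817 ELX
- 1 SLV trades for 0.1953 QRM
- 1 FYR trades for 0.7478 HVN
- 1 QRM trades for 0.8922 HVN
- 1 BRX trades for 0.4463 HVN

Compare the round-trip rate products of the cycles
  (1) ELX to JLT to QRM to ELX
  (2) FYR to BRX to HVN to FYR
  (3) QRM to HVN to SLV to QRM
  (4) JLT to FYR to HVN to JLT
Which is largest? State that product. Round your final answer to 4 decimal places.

1.1895

(1) 1.339 × 0.4889 × 1.817 = 1.18948
(2) 1.793 × 0.4463 × 1.429 = 1.14351
(3) 0.8922 × 6.195 × 0.1953 = 1.07946
(4) 0.5528 × 0.7478 × 2.554 = 1.05578
Highest is cycle (1) at 1.1895 (>1, arbitrage).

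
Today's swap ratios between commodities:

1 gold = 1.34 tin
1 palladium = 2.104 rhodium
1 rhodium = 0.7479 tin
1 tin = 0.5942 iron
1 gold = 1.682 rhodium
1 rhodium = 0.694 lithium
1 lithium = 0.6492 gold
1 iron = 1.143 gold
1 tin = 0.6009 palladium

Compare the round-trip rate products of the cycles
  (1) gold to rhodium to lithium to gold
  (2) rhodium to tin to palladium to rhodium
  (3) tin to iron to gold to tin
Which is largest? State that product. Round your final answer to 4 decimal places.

(1) 1.682 × 0.694 × 0.6492 = 0.75782
(2) 0.7479 × 0.6009 × 2.104 = 0.94557
(3) 0.5942 × 1.143 × 1.34 = 0.91009
Highest is cycle (2) at 0.9456 (≤1, no arbitrage).

0.9456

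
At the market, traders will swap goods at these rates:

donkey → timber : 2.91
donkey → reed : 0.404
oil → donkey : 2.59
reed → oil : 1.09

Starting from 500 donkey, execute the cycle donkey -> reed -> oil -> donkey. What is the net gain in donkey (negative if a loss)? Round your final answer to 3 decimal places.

500 donkey × 0.404 = 202 reed
202 reed × 1.09 = 220.18 oil
220.18 oil × 2.59 = 570.2662 donkey
Net change: 570.2662 − 500 = 70.2662 donkey

70.266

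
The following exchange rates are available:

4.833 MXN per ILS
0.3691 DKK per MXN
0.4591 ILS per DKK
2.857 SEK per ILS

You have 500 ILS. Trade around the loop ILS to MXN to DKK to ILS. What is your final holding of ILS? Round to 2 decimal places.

500 ILS × 4.833 = 2416.5 MXN
2416.5 MXN × 0.3691 = 891.93015 DKK
891.93015 DKK × 0.4591 = 409.485131865 ILS

409.49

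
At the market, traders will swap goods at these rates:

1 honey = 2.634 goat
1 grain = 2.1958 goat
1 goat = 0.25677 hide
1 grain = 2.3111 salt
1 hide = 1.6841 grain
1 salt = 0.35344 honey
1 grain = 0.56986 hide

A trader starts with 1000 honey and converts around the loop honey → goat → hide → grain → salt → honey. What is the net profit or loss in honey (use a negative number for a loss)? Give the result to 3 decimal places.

1000 honey × 2.634 = 2634 goat
2634 goat × 0.25677 = 676.33218 hide
676.33218 hide × 1.6841 = 1139.011024338 grain
1139.011024338 grain × 2.3111 = 2632.3683783475518 salt
2632.3683783475518 salt × 0.35344 = 930.384279643158708192 honey
Net change: 930.384279643158708192 − 1000 = -69.615720356841291808 honey

-69.616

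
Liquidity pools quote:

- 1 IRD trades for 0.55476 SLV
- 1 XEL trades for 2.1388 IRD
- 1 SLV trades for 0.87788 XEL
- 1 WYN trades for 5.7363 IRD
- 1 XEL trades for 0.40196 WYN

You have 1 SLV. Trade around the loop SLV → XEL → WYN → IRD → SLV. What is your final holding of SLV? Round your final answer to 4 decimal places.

1.1229

1 SLV × 0.87788 = 0.87788 XEL
0.87788 XEL × 0.40196 = 0.3528726448 WYN
0.3528726448 WYN × 5.7363 = 2.02418335236624 IRD
2.02418335236624 IRD × 0.55476 = 1.1229359565586953024 SLV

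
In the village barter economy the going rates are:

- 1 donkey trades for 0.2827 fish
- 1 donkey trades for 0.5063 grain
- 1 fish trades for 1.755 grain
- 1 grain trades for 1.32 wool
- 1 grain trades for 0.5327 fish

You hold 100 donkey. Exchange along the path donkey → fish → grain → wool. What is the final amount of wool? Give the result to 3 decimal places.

100 donkey × 0.2827 = 28.27 fish
28.27 fish × 1.755 = 49.61385 grain
49.61385 grain × 1.32 = 65.490282 wool

65.490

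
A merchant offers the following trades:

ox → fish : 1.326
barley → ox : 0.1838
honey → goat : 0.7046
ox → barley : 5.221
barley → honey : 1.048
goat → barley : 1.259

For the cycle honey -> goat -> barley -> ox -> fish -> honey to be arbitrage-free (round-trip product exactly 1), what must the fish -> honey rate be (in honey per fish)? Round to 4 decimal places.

Known legs of the cycle: 0.7046 × 1.259 × 0.1838 × 1.326 = 0.21620085149832
For no arbitrage the full-cycle product must be 1, so the missing rate is 1 / 0.21620085149832 ≈ 4.625329.

4.6253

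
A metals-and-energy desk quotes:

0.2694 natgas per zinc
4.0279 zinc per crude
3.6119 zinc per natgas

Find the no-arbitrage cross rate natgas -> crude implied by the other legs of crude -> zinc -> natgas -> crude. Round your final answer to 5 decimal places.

Known legs of the cycle: 4.0279 × 0.2694 = 1.08511626
For no arbitrage the full-cycle product must be 1, so the missing rate is 1 / 1.08511626 ≈ 0.9215602.

0.92156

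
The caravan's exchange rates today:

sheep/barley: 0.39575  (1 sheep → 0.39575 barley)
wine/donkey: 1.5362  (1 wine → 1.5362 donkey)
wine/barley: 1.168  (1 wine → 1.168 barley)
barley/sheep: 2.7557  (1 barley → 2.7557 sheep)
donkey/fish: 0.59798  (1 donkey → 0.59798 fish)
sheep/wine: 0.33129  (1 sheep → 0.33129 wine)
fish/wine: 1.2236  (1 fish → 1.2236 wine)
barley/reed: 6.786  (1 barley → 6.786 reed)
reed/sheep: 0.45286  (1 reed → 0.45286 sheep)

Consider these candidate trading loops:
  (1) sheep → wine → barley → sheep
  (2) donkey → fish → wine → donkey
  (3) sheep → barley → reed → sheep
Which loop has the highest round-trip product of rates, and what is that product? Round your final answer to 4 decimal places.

(1) 0.33129 × 1.168 × 2.7557 = 1.06631
(2) 0.59798 × 1.2236 × 1.5362 = 1.12402
(3) 0.39575 × 6.786 × 0.45286 = 1.21618
Highest is cycle (3) at 1.2162 (>1, arbitrage).

1.2162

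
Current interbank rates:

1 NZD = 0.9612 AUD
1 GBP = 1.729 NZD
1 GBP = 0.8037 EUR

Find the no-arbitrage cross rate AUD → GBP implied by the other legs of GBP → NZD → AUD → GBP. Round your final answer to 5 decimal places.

0.60172

Known legs of the cycle: 1.729 × 0.9612 = 1.6619148
For no arbitrage the full-cycle product must be 1, so the missing rate is 1 / 1.6619148 ≈ 0.6017156.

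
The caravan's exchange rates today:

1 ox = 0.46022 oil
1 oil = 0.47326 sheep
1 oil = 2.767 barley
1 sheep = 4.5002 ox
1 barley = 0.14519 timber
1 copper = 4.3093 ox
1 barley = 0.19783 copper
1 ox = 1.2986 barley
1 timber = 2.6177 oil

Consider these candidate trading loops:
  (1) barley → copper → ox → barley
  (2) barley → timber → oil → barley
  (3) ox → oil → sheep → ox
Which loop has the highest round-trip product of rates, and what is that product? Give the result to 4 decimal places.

(1) 0.19783 × 4.3093 × 1.2986 = 1.10707
(2) 0.14519 × 2.6177 × 2.767 = 1.05164
(3) 0.46022 × 0.47326 × 4.5002 = 0.98016
Highest is cycle (1) at 1.1071 (>1, arbitrage).

1.1071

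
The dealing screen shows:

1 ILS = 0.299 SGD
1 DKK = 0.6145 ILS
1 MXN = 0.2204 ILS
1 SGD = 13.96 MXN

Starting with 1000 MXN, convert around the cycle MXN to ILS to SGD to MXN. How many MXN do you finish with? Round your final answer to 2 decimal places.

1000 MXN × 0.2204 = 220.4 ILS
220.4 ILS × 0.299 = 65.8996 SGD
65.8996 SGD × 13.96 = 919.958416 MXN

919.96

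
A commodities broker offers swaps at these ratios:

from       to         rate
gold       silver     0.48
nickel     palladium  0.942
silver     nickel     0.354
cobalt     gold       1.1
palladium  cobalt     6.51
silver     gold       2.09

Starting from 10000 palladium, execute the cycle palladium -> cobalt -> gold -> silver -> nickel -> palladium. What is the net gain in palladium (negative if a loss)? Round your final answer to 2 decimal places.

1462.23

10000 palladium × 6.51 = 65100 cobalt
65100 cobalt × 1.1 = 71610 gold
71610 gold × 0.48 = 34372.8 silver
34372.8 silver × 0.354 = 12167.9712 nickel
12167.9712 nickel × 0.942 = 11462.2288704 palladium
Net change: 11462.2288704 − 10000 = 1462.2288704 palladium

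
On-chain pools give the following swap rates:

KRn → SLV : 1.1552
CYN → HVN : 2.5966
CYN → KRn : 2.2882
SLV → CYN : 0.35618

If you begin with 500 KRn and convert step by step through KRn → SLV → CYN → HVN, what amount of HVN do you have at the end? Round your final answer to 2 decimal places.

500 KRn × 1.1552 = 577.6 SLV
577.6 SLV × 0.35618 = 205.729568 CYN
205.729568 CYN × 2.5966 = 534.1973962688 HVN

534.20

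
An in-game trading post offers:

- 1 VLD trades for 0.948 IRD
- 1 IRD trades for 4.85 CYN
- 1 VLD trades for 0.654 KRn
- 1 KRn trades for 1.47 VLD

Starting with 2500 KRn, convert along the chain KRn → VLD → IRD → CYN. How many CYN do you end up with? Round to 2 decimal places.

16896.92

2500 KRn × 1.47 = 3675 VLD
3675 VLD × 0.948 = 3483.9 IRD
3483.9 IRD × 4.85 = 16896.915 CYN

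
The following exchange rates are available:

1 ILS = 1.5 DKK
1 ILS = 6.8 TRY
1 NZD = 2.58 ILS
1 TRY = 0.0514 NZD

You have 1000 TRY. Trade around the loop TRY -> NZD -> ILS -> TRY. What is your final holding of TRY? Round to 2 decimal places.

901.76

1000 TRY × 0.0514 = 51.4 NZD
51.4 NZD × 2.58 = 132.612 ILS
132.612 ILS × 6.8 = 901.7616 TRY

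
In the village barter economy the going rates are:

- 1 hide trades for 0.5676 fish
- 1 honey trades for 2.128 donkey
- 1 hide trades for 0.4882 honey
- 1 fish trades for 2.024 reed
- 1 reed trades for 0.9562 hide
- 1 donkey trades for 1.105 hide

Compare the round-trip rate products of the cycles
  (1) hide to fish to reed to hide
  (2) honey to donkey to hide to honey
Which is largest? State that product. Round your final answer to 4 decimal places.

1.1480

(1) 0.5676 × 2.024 × 0.9562 = 1.09850
(2) 2.128 × 1.105 × 0.4882 = 1.14797
Highest is cycle (2) at 1.1480 (>1, arbitrage).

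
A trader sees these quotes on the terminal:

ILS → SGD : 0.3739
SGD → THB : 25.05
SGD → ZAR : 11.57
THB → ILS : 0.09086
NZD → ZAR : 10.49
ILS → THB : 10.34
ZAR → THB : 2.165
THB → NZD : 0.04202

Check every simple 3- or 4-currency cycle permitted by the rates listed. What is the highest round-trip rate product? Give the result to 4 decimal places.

0.9543

NZD→ZAR→THB→NZD: 10.49 × 2.165 × 0.04202 = 0.95431
SGD→THB→ILS→SGD: 25.05 × 0.09086 × 0.3739 = 0.85101
SGD→ZAR→THB→ILS→SGD: 11.57 × 2.165 × 0.09086 × 0.3739 = 0.85098
Maximum is NZD→ZAR→THB→NZD at 0.9543; no arbitrage — every cycle loses value.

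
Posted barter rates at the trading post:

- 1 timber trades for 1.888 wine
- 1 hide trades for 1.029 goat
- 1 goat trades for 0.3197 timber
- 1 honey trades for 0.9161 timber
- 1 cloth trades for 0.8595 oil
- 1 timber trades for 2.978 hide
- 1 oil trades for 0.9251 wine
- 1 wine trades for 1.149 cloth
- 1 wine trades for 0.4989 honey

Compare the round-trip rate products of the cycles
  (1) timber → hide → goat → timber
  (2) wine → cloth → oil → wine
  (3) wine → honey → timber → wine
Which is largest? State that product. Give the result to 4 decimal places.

(1) 2.978 × 1.029 × 0.3197 = 0.97968
(2) 1.149 × 0.8595 × 0.9251 = 0.91360
(3) 0.4989 × 0.9161 × 1.888 = 0.86290
Highest is cycle (1) at 0.9797 (≤1, no arbitrage).

0.9797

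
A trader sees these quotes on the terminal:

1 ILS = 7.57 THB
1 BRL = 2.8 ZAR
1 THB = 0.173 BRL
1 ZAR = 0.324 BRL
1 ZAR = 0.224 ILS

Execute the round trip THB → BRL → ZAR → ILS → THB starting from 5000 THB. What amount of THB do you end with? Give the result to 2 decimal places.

4106.94

5000 THB × 0.173 = 865 BRL
865 BRL × 2.8 = 2422 ZAR
2422 ZAR × 0.224 = 542.528 ILS
542.528 ILS × 7.57 = 4106.93696 THB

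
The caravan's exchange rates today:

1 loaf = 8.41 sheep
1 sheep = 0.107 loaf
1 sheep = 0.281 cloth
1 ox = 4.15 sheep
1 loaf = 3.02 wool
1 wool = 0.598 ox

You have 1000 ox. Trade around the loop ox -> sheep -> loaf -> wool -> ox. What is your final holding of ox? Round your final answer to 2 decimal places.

801.94

1000 ox × 4.15 = 4150 sheep
4150 sheep × 0.107 = 444.05 loaf
444.05 loaf × 3.02 = 1341.031 wool
1341.031 wool × 0.598 = 801.936538 ox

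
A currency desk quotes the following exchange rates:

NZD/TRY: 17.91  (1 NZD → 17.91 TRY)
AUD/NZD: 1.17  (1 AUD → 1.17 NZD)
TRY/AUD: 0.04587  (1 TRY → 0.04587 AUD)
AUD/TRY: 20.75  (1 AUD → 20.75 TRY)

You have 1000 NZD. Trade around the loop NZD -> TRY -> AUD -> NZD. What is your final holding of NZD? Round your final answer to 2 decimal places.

1000 NZD × 17.91 = 17910 TRY
17910 TRY × 0.04587 = 821.5317 AUD
821.5317 AUD × 1.17 = 961.192089 NZD

961.19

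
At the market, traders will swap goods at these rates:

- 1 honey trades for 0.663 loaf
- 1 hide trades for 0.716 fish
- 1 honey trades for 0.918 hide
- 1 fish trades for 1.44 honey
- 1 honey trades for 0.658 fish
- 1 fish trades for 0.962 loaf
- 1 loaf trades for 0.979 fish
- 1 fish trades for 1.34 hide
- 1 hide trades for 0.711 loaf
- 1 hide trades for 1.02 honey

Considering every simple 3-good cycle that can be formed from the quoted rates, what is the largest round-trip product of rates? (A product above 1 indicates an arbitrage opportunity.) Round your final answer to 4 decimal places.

0.9465

hide→fish→honey→hide: 0.716 × 1.44 × 0.918 = 0.94649
loaf→fish→honey→loaf: 0.979 × 1.44 × 0.663 = 0.93467
hide→loaf→fish→hide: 0.711 × 0.979 × 1.34 = 0.93273
hide→honey→fish→hide: 1.02 × 0.658 × 1.34 = 0.89935
Maximum is hide→fish→honey→hide at 0.9465; no arbitrage — every cycle loses value.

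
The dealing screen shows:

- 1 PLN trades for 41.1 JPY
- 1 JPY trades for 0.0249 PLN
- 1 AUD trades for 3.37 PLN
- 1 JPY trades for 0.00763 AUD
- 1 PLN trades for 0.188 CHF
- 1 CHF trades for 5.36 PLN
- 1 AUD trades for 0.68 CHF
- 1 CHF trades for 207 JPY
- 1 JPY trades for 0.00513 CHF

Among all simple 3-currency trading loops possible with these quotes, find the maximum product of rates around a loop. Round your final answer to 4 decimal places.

CHF→PLN→JPY→CHF: 5.36 × 41.1 × 0.00513 = 1.13012
CHF→JPY→AUD→CHF: 207 × 0.00763 × 0.68 = 1.07400
AUD→PLN→JPY→AUD: 3.37 × 41.1 × 0.00763 = 1.05681
CHF→JPY→PLN→CHF: 207 × 0.0249 × 0.188 = 0.96901
Maximum is CHF→PLN→JPY→CHF at 1.1301; arbitrage exists.

1.1301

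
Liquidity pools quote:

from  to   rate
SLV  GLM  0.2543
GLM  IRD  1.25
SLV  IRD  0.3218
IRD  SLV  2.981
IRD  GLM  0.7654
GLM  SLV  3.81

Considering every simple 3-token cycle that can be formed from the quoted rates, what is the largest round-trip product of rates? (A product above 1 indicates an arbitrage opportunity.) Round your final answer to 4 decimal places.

SLV→GLM→IRD→SLV: 0.2543 × 1.25 × 2.981 = 0.94759
SLV→IRD→GLM→SLV: 0.3218 × 0.7654 × 3.81 = 0.93842
Maximum is SLV→GLM→IRD→SLV at 0.9476; no arbitrage — every cycle loses value.

0.9476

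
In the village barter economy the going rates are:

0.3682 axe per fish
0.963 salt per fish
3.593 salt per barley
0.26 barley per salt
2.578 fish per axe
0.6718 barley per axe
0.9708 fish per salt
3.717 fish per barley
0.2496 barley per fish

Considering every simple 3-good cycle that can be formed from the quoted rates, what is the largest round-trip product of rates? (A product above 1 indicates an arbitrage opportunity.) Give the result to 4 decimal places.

barley→fish→salt→barley: 3.717 × 0.963 × 0.26 = 0.93066
axe→barley→fish→axe: 0.6718 × 3.717 × 0.3682 = 0.91943
barley→salt→fish→barley: 3.593 × 0.9708 × 0.2496 = 0.87063
Maximum is barley→fish→salt→barley at 0.9307; no arbitrage — every cycle loses value.

0.9307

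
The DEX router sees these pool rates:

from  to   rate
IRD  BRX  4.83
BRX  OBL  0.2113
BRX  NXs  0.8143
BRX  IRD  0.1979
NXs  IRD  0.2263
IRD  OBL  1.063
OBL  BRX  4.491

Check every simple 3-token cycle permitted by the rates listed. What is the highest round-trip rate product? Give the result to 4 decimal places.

OBL→BRX→IRD→OBL: 4.491 × 0.1979 × 1.063 = 0.94476
IRD→BRX→NXs→IRD: 4.83 × 0.8143 × 0.2263 = 0.89005
Maximum is OBL→BRX→IRD→OBL at 0.9448; no arbitrage — every cycle loses value.

0.9448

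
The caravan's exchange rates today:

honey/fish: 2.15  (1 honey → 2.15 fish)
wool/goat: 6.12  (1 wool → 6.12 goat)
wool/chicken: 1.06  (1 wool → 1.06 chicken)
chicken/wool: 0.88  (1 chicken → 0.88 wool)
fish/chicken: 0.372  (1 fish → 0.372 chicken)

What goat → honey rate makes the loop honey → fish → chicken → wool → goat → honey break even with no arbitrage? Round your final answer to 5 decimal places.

Known legs of the cycle: 2.15 × 0.372 × 0.88 × 6.12 = 4.30740288
For no arbitrage the full-cycle product must be 1, so the missing rate is 1 / 4.30740288 ≈ 0.2321585.

0.23216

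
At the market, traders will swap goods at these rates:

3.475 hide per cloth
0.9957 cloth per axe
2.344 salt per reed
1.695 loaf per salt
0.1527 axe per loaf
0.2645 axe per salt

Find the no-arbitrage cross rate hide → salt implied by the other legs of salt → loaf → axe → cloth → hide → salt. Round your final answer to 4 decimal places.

Known legs of the cycle: 1.695 × 0.1527 × 0.9957 × 3.475 = 0.89555457252375
For no arbitrage the full-cycle product must be 1, so the missing rate is 1 / 0.89555457252375 ≈ 1.116627.

1.1166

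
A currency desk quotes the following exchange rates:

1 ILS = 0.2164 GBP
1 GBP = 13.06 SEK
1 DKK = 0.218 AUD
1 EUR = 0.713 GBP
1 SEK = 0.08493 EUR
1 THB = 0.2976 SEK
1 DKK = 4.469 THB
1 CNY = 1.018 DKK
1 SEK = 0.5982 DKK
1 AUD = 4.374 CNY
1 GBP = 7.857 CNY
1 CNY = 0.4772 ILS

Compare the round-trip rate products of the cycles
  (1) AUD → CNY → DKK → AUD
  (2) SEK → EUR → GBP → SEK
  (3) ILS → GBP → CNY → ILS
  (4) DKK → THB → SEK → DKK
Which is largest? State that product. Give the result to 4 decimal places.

0.9707

(1) 4.374 × 1.018 × 0.218 = 0.97070
(2) 0.08493 × 0.713 × 13.06 = 0.79085
(3) 0.2164 × 7.857 × 0.4772 = 0.81136
(4) 4.469 × 0.2976 × 0.5982 = 0.79559
Highest is cycle (1) at 0.9707 (≤1, no arbitrage).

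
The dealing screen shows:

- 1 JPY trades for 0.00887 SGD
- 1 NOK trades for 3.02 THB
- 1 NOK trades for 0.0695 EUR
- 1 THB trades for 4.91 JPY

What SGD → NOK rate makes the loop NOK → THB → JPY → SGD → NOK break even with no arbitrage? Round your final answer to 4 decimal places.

7.6031

Known legs of the cycle: 3.02 × 4.91 × 0.00887 = 0.131526134
For no arbitrage the full-cycle product must be 1, so the missing rate is 1 / 0.131526134 ≈ 7.603052.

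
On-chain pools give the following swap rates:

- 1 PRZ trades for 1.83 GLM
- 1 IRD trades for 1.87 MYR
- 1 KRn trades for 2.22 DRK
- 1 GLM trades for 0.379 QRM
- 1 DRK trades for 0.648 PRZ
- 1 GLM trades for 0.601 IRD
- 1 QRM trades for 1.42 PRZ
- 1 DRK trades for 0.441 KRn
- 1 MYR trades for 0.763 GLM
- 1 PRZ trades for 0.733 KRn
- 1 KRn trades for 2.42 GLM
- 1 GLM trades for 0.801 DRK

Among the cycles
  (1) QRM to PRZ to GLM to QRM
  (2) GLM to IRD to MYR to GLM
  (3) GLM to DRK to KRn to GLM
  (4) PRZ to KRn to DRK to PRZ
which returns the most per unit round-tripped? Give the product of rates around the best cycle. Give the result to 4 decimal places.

1.0545

(1) 1.42 × 1.83 × 0.379 = 0.98487
(2) 0.601 × 1.87 × 0.763 = 0.85751
(3) 0.801 × 0.441 × 2.42 = 0.85484
(4) 0.733 × 2.22 × 0.648 = 1.05446
Highest is cycle (4) at 1.0545 (>1, arbitrage).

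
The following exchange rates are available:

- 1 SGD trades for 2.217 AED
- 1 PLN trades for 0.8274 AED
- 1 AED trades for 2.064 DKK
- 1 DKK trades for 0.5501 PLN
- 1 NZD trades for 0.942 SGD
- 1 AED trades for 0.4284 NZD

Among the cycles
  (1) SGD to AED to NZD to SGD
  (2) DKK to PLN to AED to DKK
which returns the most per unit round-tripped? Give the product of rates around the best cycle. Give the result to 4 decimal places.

(1) 2.217 × 0.4284 × 0.942 = 0.89468
(2) 0.5501 × 0.8274 × 2.064 = 0.93944
Highest is cycle (2) at 0.9394 (≤1, no arbitrage).

0.9394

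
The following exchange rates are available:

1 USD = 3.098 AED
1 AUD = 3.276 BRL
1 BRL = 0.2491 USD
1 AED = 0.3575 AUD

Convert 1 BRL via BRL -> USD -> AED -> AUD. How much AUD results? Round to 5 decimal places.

0.27589

1 BRL × 0.2491 = 0.2491 USD
0.2491 USD × 3.098 = 0.7717118 AED
0.7717118 AED × 0.3575 = 0.2758869685 AUD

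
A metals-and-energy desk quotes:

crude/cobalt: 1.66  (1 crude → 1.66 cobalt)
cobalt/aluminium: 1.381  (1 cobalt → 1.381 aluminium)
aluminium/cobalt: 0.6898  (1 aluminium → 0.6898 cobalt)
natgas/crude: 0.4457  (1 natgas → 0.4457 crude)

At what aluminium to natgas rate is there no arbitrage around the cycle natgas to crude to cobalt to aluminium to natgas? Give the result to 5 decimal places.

Known legs of the cycle: 0.4457 × 1.66 × 1.381 = 1.021749422
For no arbitrage the full-cycle product must be 1, so the missing rate is 1 / 1.021749422 ≈ 0.9787135.

0.97871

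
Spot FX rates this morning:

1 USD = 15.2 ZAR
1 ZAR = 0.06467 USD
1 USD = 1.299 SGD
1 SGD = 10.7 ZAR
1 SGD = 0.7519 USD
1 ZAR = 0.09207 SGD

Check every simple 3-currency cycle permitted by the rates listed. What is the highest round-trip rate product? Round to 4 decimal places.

1.0523

USD→ZAR→SGD→USD: 15.2 × 0.09207 × 0.7519 = 1.05226
USD→SGD→ZAR→USD: 1.299 × 10.7 × 0.06467 = 0.89887
Maximum is USD→ZAR→SGD→USD at 1.0523; arbitrage exists.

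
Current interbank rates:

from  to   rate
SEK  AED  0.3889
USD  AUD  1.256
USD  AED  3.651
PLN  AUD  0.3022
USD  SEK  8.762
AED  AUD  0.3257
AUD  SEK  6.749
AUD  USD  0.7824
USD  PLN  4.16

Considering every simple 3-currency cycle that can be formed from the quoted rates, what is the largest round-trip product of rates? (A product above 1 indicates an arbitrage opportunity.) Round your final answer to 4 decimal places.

AUD→USD→PLN→AUD: 0.7824 × 4.16 × 0.3022 = 0.98360
AUD→USD→AED→AUD: 0.7824 × 3.651 × 0.3257 = 0.93038
AUD→SEK→AED→AUD: 6.749 × 0.3889 × 0.3257 = 0.85486
Maximum is AUD→USD→PLN→AUD at 0.9836; no arbitrage — every cycle loses value.

0.9836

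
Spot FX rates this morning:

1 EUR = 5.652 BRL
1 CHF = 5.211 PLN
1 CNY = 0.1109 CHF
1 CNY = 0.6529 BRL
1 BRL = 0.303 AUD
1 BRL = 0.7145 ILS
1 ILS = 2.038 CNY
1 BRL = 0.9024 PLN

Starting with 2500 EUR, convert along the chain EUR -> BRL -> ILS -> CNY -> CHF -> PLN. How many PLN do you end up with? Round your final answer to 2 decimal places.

11890.53

2500 EUR × 5.652 = 14130 BRL
14130 BRL × 0.7145 = 10095.885 ILS
10095.885 ILS × 2.038 = 20575.41363 CNY
20575.41363 CNY × 0.1109 = 2281.813371567 CHF
2281.813371567 CHF × 5.211 = 11890.529479235637 PLN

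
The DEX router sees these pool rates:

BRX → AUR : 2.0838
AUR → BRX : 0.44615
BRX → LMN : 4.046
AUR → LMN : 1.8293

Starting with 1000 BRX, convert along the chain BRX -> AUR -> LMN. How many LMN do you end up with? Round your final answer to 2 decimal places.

1000 BRX × 2.0838 = 2083.8 AUR
2083.8 AUR × 1.8293 = 3811.89534 LMN

3811.90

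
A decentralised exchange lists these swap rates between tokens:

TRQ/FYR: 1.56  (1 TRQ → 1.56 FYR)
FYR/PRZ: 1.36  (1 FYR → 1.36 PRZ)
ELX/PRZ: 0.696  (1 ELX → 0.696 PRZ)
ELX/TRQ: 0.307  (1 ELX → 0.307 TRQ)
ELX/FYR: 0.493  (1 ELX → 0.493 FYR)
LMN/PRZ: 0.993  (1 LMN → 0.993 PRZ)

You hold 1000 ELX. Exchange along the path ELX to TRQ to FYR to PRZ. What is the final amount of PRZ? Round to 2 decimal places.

651.33

1000 ELX × 0.307 = 307 TRQ
307 TRQ × 1.56 = 478.92 FYR
478.92 FYR × 1.36 = 651.3312 PRZ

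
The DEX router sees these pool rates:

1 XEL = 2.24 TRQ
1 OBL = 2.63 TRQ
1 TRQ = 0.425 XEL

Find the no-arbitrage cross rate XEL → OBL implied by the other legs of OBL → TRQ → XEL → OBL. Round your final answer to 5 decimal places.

0.89465

Known legs of the cycle: 2.63 × 0.425 = 1.11775
For no arbitrage the full-cycle product must be 1, so the missing rate is 1 / 1.11775 ≈ 0.8946544.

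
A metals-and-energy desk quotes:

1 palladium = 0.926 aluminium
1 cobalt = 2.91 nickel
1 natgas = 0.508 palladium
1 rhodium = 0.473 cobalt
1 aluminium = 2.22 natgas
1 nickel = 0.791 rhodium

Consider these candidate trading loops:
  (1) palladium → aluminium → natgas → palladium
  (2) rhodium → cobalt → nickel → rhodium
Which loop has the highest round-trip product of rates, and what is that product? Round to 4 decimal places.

1.0888

(1) 0.926 × 2.22 × 0.508 = 1.04431
(2) 0.473 × 2.91 × 0.791 = 1.08876
Highest is cycle (2) at 1.0888 (>1, arbitrage).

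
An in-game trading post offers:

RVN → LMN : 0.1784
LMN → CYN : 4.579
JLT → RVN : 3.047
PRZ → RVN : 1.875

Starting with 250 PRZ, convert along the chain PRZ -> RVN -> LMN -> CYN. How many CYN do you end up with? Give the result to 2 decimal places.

250 PRZ × 1.875 = 468.75 RVN
468.75 RVN × 0.1784 = 83.625 LMN
83.625 LMN × 4.579 = 382.918875 CYN

382.92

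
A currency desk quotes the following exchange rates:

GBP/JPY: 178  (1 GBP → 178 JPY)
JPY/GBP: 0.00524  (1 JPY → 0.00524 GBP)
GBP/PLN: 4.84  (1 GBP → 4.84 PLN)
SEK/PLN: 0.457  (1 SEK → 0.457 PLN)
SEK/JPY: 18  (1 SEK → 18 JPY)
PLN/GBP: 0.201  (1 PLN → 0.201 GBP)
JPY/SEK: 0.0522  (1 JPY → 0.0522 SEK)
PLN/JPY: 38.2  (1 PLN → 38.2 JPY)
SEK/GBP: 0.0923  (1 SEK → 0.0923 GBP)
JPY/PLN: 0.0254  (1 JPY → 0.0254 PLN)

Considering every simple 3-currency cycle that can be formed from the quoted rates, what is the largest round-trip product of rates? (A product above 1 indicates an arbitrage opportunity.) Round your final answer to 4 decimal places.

0.9688

JPY→GBP→PLN→JPY: 0.00524 × 4.84 × 38.2 = 0.96881
JPY→SEK→PLN→JPY: 0.0522 × 0.457 × 38.2 = 0.91128
JPY→PLN→GBP→JPY: 0.0254 × 0.201 × 178 = 0.90876
JPY→SEK→GBP→JPY: 0.0522 × 0.0923 × 178 = 0.85761
Maximum is JPY→GBP→PLN→JPY at 0.9688; no arbitrage — every cycle loses value.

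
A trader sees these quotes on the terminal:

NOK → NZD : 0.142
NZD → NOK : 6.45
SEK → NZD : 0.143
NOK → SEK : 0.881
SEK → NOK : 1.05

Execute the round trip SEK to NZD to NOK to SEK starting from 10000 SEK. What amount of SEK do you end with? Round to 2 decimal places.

10000 SEK × 0.143 = 1430 NZD
1430 NZD × 6.45 = 9223.5 NOK
9223.5 NOK × 0.881 = 8125.9035 SEK

8125.90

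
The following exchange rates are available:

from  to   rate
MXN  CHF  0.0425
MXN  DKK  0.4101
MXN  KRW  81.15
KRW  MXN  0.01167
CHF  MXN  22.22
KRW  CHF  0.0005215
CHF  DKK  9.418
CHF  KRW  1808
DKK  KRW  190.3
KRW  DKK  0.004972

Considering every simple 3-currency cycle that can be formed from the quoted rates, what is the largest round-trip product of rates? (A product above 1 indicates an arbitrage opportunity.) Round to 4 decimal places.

0.9403

MXN→KRW→CHF→MXN: 81.15 × 0.0005215 × 22.22 = 0.94034
DKK→KRW→CHF→DKK: 190.3 × 0.0005215 × 9.418 = 0.93466
MXN→DKK→KRW→MXN: 0.4101 × 190.3 × 0.01167 = 0.91075
MXN→CHF→KRW→MXN: 0.0425 × 1808 × 0.01167 = 0.89672
Maximum is MXN→KRW→CHF→MXN at 0.9403; no arbitrage — every cycle loses value.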